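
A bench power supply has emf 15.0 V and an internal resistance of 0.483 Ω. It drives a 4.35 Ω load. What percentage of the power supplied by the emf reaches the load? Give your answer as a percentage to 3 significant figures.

Efficiency is P_load / P_total. With a series r and R sharing the same I, P = I²R for each, so η = R/(R+r).
η = R / (R + r) = 4.35 / (4.35 + 0.483) = 0.9001

90.0 %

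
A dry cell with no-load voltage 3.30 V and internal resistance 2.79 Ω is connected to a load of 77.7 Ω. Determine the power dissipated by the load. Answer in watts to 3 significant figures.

The internal resistance and the load are in series, so the same I flows through both; get I from ε/(r+R), then I²R for the load.
I = ε / (r + R) = 3.30 / (2.79 + 77.7) = 0.04100 A
P_load = I² R = (0.04100)² × 77.7 = 0.1306 W

0.131 W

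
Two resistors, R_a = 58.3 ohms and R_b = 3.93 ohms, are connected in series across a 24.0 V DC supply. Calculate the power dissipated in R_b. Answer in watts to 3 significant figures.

0.585 W

Since the resistors are in series they all carry the loop current I = V/R_total; the power in any one is I²R.
R_total = 58.3 + 3.93 = 62.23 Ω
I = V / R_total = 24.0 / 62.23 = 0.3857 A
P_R_b = I² × R_b = (0.3857)² × 3.93 = 0.5845 W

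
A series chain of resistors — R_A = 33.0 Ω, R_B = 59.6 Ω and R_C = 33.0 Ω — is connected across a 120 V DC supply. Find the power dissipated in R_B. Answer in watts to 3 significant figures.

54.4 W

Every series element carries the same I. Get I from the total resistance, then P = I² × R_B.
R_total = 33.0 + 59.6 + 33.0 = 125.6 Ω
I = V / R_total = 120 / 125.6 = 0.9554 A
P_R_B = I² × R_B = (0.9554)² × 59.6 = 54.40 W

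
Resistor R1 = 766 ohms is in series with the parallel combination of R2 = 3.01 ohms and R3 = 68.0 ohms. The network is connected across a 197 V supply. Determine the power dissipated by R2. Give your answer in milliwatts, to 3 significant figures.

181 mW

Replace R2 and R3 with their parallel equivalent so the circuit becomes R1 in series with R_p.
R_p = (3.01×68.0)/(3.01+68.0) = 2.882 Ω
R_total = 766 + 2.882 = 768.9 Ω
I = V / R_total = 197 / 768.9 = 0.2562 A
Voltage across the parallel pair: V_p = I × R_p = 0.2562 × 2.882 = 0.7385 V
R2 is across V_p, so use P = V²/R for that branch.
P_R2 = (0.7385)² / 3.01 = 0.1812 W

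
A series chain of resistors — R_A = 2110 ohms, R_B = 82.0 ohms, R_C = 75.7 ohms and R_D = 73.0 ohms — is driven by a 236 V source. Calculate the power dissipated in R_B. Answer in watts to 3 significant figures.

0.834 W

In a series string the same current flows through every resistor — find that current, then P = I²R for the one we want.
R_total = 2110 + 82.0 + 75.7 + 73.0 = 2341 Ω
I = V / R_total = 236 / 2341 = 0.1008 A
P_R_B = I² × R_B = (0.1008)² × 82.0 = 0.8336 W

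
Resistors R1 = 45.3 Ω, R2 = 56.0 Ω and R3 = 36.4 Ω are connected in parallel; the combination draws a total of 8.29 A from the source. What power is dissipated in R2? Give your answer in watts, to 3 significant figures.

Parallel branches share V, not I — compute V via R_eq, then use V²/R for the target branch.
1/R_eq = 1/45.3 + 1/56.0 + 1/36.4 ⇒ R_eq = 14.84 Ω
V = I_total × R_eq = 8.290 × 14.84 = 123.0 V
P_R2 = V² / R2 = (123.0)² / 56.0 = 270.1 W

270 W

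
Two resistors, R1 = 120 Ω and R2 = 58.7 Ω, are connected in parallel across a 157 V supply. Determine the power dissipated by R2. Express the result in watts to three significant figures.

420 W

The supply voltage appears across each parallel branch — just use P = V²/R2.
P_R2 = V² / R2 = (157)² / 58.7 Ω = 419.9 W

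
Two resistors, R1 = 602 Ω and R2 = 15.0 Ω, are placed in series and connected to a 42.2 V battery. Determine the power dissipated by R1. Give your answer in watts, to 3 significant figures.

Series elements share the same current, so find I first, then use P = I²R.
R_total = 602 + 15.0 = 617.0 Ω
I = V / R_total = 42.2 / 617.0 = 0.06840 A
P_R1 = I² × R1 = (0.06840)² × 602 = 2.816 W

2.82 W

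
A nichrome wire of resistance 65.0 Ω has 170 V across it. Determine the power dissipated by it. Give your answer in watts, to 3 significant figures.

V and R are stated; P = V²/R avoids computing the current.
P = (170 V)² / 65.0 Ω = 444.6 W

445 W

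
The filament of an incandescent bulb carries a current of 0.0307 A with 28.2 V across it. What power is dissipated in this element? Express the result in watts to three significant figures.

0.866 W

With V and I both given, power follows immediately from P = V I.
P = 28.2 V × 0.03070 A = 0.8657 W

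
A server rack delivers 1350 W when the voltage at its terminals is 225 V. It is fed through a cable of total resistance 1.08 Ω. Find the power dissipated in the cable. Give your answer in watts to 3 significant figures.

38.9 W

The cable is a series resistance carrying the load current; its dissipation is I²R_line.
I = P / V = 1350 / 225 = 6.000 A through the cable.
P_line = I² R_line = (6.000)² × 1.08 = 38.88 W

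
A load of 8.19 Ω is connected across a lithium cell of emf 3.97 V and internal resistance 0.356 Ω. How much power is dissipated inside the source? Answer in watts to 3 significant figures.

r is in series with the load, so it carries the full circuit current — the loss in it is I²r.
I = ε / (r + R) = 3.97 / (0.356 + 8.19) = 0.4645 A
P_int = I² r = (0.4645)² × 0.356 = 0.07683 W

0.0768 W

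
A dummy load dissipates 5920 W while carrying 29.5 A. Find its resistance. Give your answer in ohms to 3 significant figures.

Inverting the appropriate power form: R = P / I².
R = 5920 / (29.50)² = 6.803 Ω

6.80 Ω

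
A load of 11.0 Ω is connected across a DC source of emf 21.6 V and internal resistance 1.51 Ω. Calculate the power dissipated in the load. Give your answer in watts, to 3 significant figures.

32.8 W

Find the circuit current first, then P = I²R for the load (series elements share I).
I = ε / (r + R) = 21.6 / (1.51 + 11.0) = 1.727 A
P_load = I² R = (1.727)² × 11.0 = 32.79 W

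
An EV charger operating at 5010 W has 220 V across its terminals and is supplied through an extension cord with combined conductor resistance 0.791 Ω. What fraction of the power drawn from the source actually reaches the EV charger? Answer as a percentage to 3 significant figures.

I = P / V = 5010 / 220 = 22.77 A through the extension cord.
P_line = I² R_line = (22.77)² × 0.791 = 410.2 W
P_source = P_load + P_line = 5010 + 410.2 = 5420 W
η = P_load / P_source = 5010 / 5420 = 0.9243

92.4 %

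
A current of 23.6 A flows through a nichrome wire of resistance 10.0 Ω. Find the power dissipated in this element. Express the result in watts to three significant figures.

With I and R stated, P = I²R applies in one step.
P = (23.60 A)² × 10.0 Ω = 5570 W

5570 W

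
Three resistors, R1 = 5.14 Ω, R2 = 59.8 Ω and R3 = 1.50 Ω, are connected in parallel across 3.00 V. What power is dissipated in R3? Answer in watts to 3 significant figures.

6.00 W

R3 sits directly across the source, so P = V²/R with V = 3.00 V.
P_R3 = V² / R3 = (3.00)² / 1.50 Ω = 6.000 W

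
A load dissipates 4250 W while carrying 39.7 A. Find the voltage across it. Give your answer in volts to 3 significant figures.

From P = V I = I²R = V²/R, with the two given quantities we get V = P / I.
V = 4250 / 39.70 = 107.1 V

107 V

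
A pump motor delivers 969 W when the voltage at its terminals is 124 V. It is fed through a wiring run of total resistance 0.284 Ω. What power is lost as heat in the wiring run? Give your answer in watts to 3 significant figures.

The wiring run and load are in series, so the same current flows in both; the loss is I²R_line.
I = P / V = 969 / 124 = 7.815 A through the wiring run.
P_line = I² R_line = (7.815)² × 0.284 = 17.34 W

17.3 W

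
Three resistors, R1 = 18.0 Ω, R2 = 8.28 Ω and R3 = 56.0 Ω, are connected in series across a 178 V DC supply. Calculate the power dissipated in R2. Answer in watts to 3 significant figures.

38.8 W

In a series string the same current flows through every resistor — find that current, then P = I²R for the one we want.
R_total = 18.0 + 8.28 + 56.0 = 82.28 Ω
I = V / R_total = 178 / 82.28 = 2.163 A
P_R2 = I² × R2 = (2.163)² × 8.28 = 38.75 W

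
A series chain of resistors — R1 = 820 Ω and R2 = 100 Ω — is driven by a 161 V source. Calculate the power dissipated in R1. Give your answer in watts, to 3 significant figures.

25.1 W

In a series string the same current flows through every resistor — find that current, then P = I²R for the one we want.
R_total = 820 + 100 = 920.0 Ω
I = V / R_total = 161 / 920.0 = 0.1750 A
P_R1 = I² × R1 = (0.1750)² × 820 = 25.11 W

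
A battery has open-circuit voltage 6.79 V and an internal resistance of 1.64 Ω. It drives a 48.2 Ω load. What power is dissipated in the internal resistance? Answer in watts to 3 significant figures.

0.0304 W

The internal resistance carries the same current as the load; P_int = I²r.
I = ε / (r + R) = 6.79 / (1.64 + 48.2) = 0.1362 A
P_int = I² r = (0.1362)² × 1.64 = 0.03044 W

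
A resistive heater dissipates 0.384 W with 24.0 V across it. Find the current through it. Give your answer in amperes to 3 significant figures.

0.0160 A

The two known quantities fix the third via I = P / V.
I = 0.384 / 24.0 = 0.01600 A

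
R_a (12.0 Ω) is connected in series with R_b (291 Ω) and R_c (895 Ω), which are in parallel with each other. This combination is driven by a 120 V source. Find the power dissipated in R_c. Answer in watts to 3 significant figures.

Reduce the parallel pair to R_p first; the network is then a simple series string.
R_p = (291×895)/(291+895) = 219.6 Ω
R_total = 12.0 + 219.6 = 231.6 Ω
I = V / R_total = 120 / 231.6 = 0.5181 A
Voltage across the parallel pair: V_p = I × R_p = 0.5181 × 219.6 = 113.8 V
R_c sees V_p directly, so P = V_p² / R_c.
P_R_c = (113.8)² / 895 = 14.47 W

14.5 W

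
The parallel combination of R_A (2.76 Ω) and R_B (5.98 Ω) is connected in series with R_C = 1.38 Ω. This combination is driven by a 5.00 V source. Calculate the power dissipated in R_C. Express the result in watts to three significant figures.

3.23 W

Combine R_A and R_B into their parallel equivalent first, reducing the network to two series resistors.
R_p = (2.76×5.98)/(2.76+5.98) = 1.888 Ω
R_total = R_p + 1.38 = 1.888 + 1.38 = 3.268 Ω
I = V / R_total = 5.00 / 3.268 = 1.530 A
All the supply current flows through R_C; use P = I²R_C.
P_R_C = (1.530)² × 1.38 = 3.230 W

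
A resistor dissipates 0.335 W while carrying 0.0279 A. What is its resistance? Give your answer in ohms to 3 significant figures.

430 Ω

From P = V I = I²R = V²/R, with the two given quantities we get R = P / I².
R = 0.335 / (0.02790)² = 430.4 Ω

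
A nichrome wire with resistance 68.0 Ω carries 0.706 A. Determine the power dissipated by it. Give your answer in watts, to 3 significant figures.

33.9 W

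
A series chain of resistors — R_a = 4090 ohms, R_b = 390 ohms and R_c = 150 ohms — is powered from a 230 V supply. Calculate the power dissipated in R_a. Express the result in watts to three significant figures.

Every series element carries the same I. Get I from the total resistance, then P = I² × R_a.
R_total = 4090 + 390 + 150 = 4630 Ω
I = V / R_total = 230 / 4630 = 0.04968 A
P_R_a = I² × R_a = (0.04968)² × 4090 = 10.09 W

10.1 W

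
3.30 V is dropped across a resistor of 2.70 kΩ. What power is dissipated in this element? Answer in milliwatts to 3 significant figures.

4.03 mW

Voltage and resistance are given, so P = V²/R is the one-step route.
P = (3.30 V)² / 2700 Ω = 0.004033 W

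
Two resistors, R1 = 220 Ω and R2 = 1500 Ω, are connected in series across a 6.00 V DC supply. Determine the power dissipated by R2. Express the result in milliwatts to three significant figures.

18.3 mW

Since the resistors are in series they all carry the loop current I = V/R_total; the power in any one is I²R.
R_total = 220 + 1500 = 1720 Ω
I = V / R_total = 6.00 / 1720 = 0.003488 A
P_R2 = I² × R2 = (0.003488)² × 1500 = 0.01825 W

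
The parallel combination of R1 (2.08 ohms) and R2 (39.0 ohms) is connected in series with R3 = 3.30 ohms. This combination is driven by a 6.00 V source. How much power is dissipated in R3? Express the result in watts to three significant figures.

4.27 W

Collapse the R1‖R2 pair into one equivalent R_p; then R_p and R3 form a series string.
R_p = (2.08×39.0)/(2.08+39.0) = 1.975 Ω
R_total = R_p + 3.30 = 1.975 + 3.30 = 5.275 Ω
I = V / R_total = 6.00 / 5.275 = 1.138 A
R3 carries the full series current, so P = I²R.
P_R3 = (1.138)² × 3.30 = 4.270 W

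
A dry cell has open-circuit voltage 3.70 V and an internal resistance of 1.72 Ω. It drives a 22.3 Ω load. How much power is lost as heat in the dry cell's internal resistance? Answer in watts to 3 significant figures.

0.0408 W

The internal resistance carries the same current as the load; P_int = I²r.
I = ε / (r + R) = 3.70 / (1.72 + 22.3) = 0.1540 A
P_int = I² r = (0.1540)² × 1.72 = 0.04081 W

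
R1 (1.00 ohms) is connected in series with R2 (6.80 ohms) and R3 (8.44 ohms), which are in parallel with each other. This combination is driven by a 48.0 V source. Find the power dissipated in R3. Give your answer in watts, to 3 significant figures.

Reduce the parallel pair to R_p first; the network is then a simple series string.
R_p = (6.80×8.44)/(6.80+8.44) = 3.766 Ω
R_total = 1.00 + 3.766 = 4.766 Ω
I = V / R_total = 48.0 / 4.766 = 10.07 A
Voltage across the parallel pair: V_p = I × R_p = 10.07 × 3.766 = 37.93 V
With V_p across R3, its power is V_p²/R3.
P_R3 = (37.93)² / 8.44 = 170.4 W

170 W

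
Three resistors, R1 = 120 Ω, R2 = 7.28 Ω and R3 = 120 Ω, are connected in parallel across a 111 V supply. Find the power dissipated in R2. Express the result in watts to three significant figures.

Parallel branches share the same voltage; P = V²/R gives the branch power in one step.
P_R2 = V² / R2 = (111)² / 7.28 Ω = 1692 W

1690 W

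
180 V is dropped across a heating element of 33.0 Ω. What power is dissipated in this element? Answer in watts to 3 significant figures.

V and R are stated; P = V²/R avoids computing the current.
P = (180 V)² / 33.0 Ω = 981.8 W

982 W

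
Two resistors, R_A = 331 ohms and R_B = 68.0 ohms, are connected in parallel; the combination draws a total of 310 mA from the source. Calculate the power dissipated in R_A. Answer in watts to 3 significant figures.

Parallel branches share V, not I — compute V via R_eq, then use V²/R for the target branch.
1/R_eq = 1/331 + 1/68.0 ⇒ R_eq = 56.41 Ω
V = I_total × R_eq = 0.3100 × 56.41 = 17.49 V
P_R_A = V² / R_A = (17.49)² / 331 = 0.9239 W

0.924 W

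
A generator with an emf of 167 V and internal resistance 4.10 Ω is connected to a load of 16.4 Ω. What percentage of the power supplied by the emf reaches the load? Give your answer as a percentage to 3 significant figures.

80.0 %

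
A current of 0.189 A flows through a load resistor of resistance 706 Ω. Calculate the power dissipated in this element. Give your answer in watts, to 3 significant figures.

25.2 W

The current through and the resistance of the element are both given; use P = I²R.
P = (0.1890 A)² × 706 Ω = 25.22 W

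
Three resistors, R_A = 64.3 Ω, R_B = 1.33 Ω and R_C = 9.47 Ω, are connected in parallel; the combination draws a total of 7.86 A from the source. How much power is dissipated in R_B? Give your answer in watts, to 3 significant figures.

The branches share the same voltage, but only the total current is given — find V from the equivalent resistance first.
1/R_eq = 1/64.3 + 1/1.33 + 1/9.47 ⇒ R_eq = 1.145 Ω
V = I_total × R_eq = 7.860 × 1.145 = 9.003 V
P_R_B = V² / R_B = (9.003)² / 1.33 = 60.94 W

60.9 W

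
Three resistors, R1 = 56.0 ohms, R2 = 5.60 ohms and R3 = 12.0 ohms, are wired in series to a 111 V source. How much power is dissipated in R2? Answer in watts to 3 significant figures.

12.7 W

Since the resistors are in series they all carry the loop current I = V/R_total; the power in any one is I²R.
R_total = 56.0 + 5.60 + 12.0 = 73.60 Ω
I = V / R_total = 111 / 73.60 = 1.508 A
P_R2 = I² × R2 = (1.508)² × 5.60 = 12.74 W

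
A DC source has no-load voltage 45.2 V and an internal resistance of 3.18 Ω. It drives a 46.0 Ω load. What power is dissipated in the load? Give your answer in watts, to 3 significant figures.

38.9 W

Find the circuit current first, then P = I²R for the load (series elements share I).
I = ε / (r + R) = 45.2 / (3.18 + 46.0) = 0.9191 A
P_load = I² R = (0.9191)² × 46.0 = 38.86 W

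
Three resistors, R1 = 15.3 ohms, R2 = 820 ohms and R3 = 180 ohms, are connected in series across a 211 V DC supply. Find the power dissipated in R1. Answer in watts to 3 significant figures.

0.661 W

In a series string the same current flows through every resistor — find that current, then P = I²R for the one we want.
R_total = 15.3 + 820 + 180 = 1015 Ω
I = V / R_total = 211 / 1015 = 0.2078 A
P_R1 = I² × R1 = (0.2078)² × 15.3 = 0.6608 W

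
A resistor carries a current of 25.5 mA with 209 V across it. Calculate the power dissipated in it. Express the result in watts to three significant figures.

5.33 W

With V and I both given, power follows immediately from P = V I.
P = 209 V × 0.02550 A = 5.330 W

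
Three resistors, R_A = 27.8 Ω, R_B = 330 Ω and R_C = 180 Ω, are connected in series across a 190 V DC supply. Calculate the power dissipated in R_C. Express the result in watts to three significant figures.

Series elements share the same current, so find I first, then use P = I²R.
R_total = 27.8 + 330 + 180 = 537.8 Ω
I = V / R_total = 190 / 537.8 = 0.3533 A
P_R_C = I² × R_C = (0.3533)² × 180 = 22.47 W

22.5 W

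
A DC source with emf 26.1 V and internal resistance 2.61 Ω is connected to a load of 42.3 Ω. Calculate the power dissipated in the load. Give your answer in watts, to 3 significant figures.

Load and internal resistance form a series loop — compute the loop current, then the load power via I²R.
I = ε / (r + R) = 26.1 / (2.61 + 42.3) = 0.5812 A
P_load = I² R = (0.5812)² × 42.3 = 14.29 W

14.3 W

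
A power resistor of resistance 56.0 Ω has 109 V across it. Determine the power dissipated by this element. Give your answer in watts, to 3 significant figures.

Voltage and resistance are given, so P = V²/R is the one-step route.
P = (109 V)² / 56.0 Ω = 212.2 W

212 W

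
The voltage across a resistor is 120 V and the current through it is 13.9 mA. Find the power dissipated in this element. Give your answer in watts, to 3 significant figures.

Both the voltage across and the current through the element are known, so P = V I applies directly.
P = 120 V × 0.01390 A = 1.668 W

1.67 W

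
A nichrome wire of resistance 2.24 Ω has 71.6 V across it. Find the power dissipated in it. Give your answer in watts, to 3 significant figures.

Voltage and resistance are given, so P = V²/R is the one-step route.
P = (71.6 V)² / 2.24 Ω = 2289 W

2290 W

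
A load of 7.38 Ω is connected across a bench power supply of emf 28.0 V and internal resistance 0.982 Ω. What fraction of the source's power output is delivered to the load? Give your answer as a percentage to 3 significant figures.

88.3 %

Both r and R carry the same current, so the power split is just the resistance split: η = R/(R+r).
η = R / (R + r) = 7.38 / (7.38 + 0.982) = 0.8826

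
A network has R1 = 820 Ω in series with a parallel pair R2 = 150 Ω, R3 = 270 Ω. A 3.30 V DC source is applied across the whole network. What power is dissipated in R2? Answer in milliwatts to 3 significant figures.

0.804 mW

Replace R2 and R3 with their parallel equivalent so the circuit becomes R1 in series with R_p.
R_p = (150×270)/(150+270) = 96.43 Ω
R_total = 820 + 96.43 = 916.4 Ω
I = V / R_total = 3.30 / 916.4 = 0.003601 A
Voltage across the parallel pair: V_p = I × R_p = 0.003601 × 96.43 = 0.3472 V
With V_p across R2, its power is V_p²/R2.
P_R2 = (0.3472)² / 150 = 0.0008038 W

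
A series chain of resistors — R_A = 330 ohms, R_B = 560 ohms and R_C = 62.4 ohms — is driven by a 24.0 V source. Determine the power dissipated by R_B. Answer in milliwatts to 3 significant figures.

356 mW

Series elements share the same current, so find I first, then use P = I²R.
R_total = 330 + 560 + 62.4 = 952.4 Ω
I = V / R_total = 24.0 / 952.4 = 0.02520 A
P_R_B = I² × R_B = (0.02520)² × 560 = 0.3556 W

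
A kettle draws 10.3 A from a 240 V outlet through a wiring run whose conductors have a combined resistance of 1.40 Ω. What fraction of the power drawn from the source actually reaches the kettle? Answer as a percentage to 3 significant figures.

The wiring run carries the full 10.3 A.
P_line = I² R_line = (10.30)² × 1.40 = 148.5 W
P_source = V I = 240 × 10.30 = 2472 W; P_load = 2323 W
η = P_load / P_source = 2323 / 2472 = 0.9399

94.0 %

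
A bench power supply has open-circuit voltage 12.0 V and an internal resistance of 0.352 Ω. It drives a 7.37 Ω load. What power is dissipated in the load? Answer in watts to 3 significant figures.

17.8 W

Load and internal resistance form a series loop — compute the loop current, then the load power via I²R.
I = ε / (r + R) = 12.0 / (0.352 + 7.37) = 1.554 A
P_load = I² R = (1.554)² × 7.37 = 17.80 W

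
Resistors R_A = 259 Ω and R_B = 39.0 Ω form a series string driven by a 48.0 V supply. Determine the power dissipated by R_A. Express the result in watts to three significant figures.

Every series element carries the same I. Get I from the total resistance, then P = I² × R_A.
R_total = 259 + 39.0 = 298.0 Ω
I = V / R_total = 48.0 / 298.0 = 0.1611 A
P_R_A = I² × R_A = (0.1611)² × 259 = 6.720 W

6.72 W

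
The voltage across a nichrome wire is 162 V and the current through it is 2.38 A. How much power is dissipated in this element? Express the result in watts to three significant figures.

386 W

V and I are known directly — P = V I, no intermediate step needed.
P = 162 V × 2.380 A = 385.6 W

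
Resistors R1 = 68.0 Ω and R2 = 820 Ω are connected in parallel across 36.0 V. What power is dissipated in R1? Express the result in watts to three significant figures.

R1 sits directly across the source, so P = V²/R with V = 36.0 V.
P_R1 = V² / R1 = (36.0)² / 68.0 Ω = 19.06 W

19.1 W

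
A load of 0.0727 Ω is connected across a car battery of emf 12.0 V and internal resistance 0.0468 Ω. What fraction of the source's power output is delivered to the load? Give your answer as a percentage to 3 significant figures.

60.8 %

Efficiency is P_load / P_total. With a series r and R sharing the same I, P = I²R for each, so η = R/(R+r).
η = R / (R + r) = 0.0727 / (0.0727 + 0.0468) = 0.6084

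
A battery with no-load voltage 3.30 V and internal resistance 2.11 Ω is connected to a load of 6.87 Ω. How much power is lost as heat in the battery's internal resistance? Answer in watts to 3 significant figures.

0.285 W

r is in series with the load, so it carries the full circuit current — the loss in it is I²r.
I = ε / (r + R) = 3.30 / (2.11 + 6.87) = 0.3675 A
P_int = I² r = (0.3675)² × 2.11 = 0.2849 W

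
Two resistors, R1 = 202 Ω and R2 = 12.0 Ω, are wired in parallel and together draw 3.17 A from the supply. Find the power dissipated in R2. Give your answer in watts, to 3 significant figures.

We need the common branch voltage; get it from I_total × R_eq, then P = V²/R for the branch.
1/R_eq = 1/202 + 1/12.0 ⇒ R_eq = 11.33 Ω
V = I_total × R_eq = 3.170 × 11.33 = 35.91 V
P_R2 = V² / R2 = (35.91)² / 12.0 = 107.4 W

107 W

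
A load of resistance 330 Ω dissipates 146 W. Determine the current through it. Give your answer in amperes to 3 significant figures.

Rearranging the power relation for the two known quantities gives I = √(P / R).
I = √(146 / 330) = 0.6651 A

0.665 A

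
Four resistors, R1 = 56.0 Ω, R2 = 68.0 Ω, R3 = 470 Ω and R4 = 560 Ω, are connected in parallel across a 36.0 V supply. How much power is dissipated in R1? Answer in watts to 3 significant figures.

Each parallel branch sees the full supply voltage, so P = V²/R applies directly to the target branch.
P_R1 = V² / R1 = (36.0)² / 56.0 Ω = 23.14 W

23.1 W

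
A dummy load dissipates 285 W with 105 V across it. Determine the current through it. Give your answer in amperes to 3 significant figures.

The two known quantities fix the third via I = P / V.
I = 285 / 105 = 2.714 A

2.71 A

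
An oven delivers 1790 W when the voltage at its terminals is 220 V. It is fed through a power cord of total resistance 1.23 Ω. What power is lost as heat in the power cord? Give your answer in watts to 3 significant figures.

81.4 W

The power cord is a series resistance carrying the load current; its dissipation is I²R_line.
I = P / V = 1790 / 220 = 8.136 A through the power cord.
P_line = I² R_line = (8.136)² × 1.23 = 81.43 W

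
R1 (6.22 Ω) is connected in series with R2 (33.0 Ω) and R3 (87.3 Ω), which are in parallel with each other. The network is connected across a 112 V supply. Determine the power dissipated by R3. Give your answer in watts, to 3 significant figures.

First combine the parallel branches into one equivalent R_p, then R1 + R_p is a series pair.
R_p = (33.0×87.3)/(33.0+87.3) = 23.95 Ω
R_total = 6.22 + 23.95 = 30.17 Ω
I = V / R_total = 112 / 30.17 = 3.713 A
Voltage across the parallel pair: V_p = I × R_p = 3.713 × 23.95 = 88.91 V
R3 is across V_p, so use P = V²/R for that branch.
P_R3 = (88.91)² / 87.3 = 90.55 W

90.5 W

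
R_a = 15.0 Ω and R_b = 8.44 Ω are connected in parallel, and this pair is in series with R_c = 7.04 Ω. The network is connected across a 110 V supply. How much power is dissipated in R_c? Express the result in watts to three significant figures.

550 W

Combine R_a and R_b into their parallel equivalent first, reducing the network to two series resistors.
R_p = (15.0×8.44)/(15.0+8.44) = 5.401 Ω
R_total = R_p + 7.04 = 5.401 + 7.04 = 12.44 Ω
I = V / R_total = 110 / 12.44 = 8.842 A
All the supply current flows through R_c; use P = I²R_c.
P_R_c = (8.842)² × 7.04 = 550.4 W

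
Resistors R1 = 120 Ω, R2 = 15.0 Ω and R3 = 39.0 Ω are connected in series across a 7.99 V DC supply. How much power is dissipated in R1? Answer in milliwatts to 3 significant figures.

253 mW

Series elements share the same current, so find I first, then use P = I²R.
R_total = 120 + 15.0 + 39.0 = 174.0 Ω
I = V / R_total = 7.99 / 174.0 = 0.04592 A
P_R1 = I² × R1 = (0.04592)² × 120 = 0.2530 W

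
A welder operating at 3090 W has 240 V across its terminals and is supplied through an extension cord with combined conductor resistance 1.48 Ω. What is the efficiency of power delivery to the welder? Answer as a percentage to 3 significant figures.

I = P / V = 3090 / 240 = 12.88 A through the extension cord.
P_line = I² R_line = (12.88)² × 1.48 = 245.3 W
P_source = P_load + P_line = 3090 + 245.3 = 3335 W
η = P_load / P_source = 3090 / 3335 = 0.9264

92.6 %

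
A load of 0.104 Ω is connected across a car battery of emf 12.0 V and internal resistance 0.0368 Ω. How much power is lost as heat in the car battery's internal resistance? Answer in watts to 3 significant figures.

267 W

The source's internal resistance is just another series element carrying I; its dissipation is I²r.
I = ε / (r + R) = 12.0 / (0.0368 + 0.104) = 85.23 A
P_int = I² r = (85.23)² × 0.0368 = 267.3 W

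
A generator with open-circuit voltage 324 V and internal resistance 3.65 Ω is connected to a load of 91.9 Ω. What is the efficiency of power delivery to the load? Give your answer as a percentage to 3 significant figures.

Efficiency is P_load / P_total. With a series r and R sharing the same I, P = I²R for each, so η = R/(R+r).
η = R / (R + r) = 91.9 / (91.9 + 3.65) = 0.9618

96.2 %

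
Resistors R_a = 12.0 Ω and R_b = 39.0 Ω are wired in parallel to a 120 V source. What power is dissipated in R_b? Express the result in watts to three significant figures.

369 W

Every branch has 120 V across it, so for R_b the power is simply V²/R.
P_R_b = V² / R_b = (120)² / 39.0 Ω = 369.2 W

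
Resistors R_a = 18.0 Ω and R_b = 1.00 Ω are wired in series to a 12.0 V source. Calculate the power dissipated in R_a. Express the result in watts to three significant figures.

Since the resistors are in series they all carry the loop current I = V/R_total; the power in any one is I²R.
R_total = 18.0 + 1.00 = 19.00 Ω
I = V / R_total = 12.0 / 19.00 = 0.6316 A
P_R_a = I² × R_a = (0.6316)² × 18.0 = 7.180 W

7.18 W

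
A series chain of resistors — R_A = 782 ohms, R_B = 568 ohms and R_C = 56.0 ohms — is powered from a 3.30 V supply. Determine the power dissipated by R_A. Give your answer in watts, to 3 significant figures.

0.00431 W

Since the resistors are in series they all carry the loop current I = V/R_total; the power in any one is I²R.
R_total = 782 + 568 + 56.0 = 1406 Ω
I = V / R_total = 3.30 / 1406 = 0.002347 A
P_R_A = I² × R_A = (0.002347)² × 782 = 0.004308 W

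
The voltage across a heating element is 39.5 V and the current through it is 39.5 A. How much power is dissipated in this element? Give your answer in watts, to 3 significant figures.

1560 W

With V and I both given, power follows immediately from P = V I.
P = 39.5 V × 39.50 A = 1560 W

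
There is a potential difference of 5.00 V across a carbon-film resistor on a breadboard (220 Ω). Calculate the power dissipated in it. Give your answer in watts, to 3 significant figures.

With V across and R both known, P = V²/R gives the dissipation directly.
P = (5.00 V)² / 220 Ω = 0.1136 W

0.114 W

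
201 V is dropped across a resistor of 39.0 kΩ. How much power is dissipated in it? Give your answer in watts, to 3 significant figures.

1.04 W

V and R are stated; P = V²/R avoids computing the current.
P = (201 V)² / 39000 Ω = 1.036 W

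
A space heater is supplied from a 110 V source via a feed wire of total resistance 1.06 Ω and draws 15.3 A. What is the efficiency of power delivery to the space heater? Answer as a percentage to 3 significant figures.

85.3 %

The feed wire carries the full 15.3 A.
P_line = I² R_line = (15.30)² × 1.06 = 248.1 W
P_source = V I = 110 × 15.30 = 1683 W; P_load = 1435 W
η = P_load / P_source = 1435 / 1683 = 0.8526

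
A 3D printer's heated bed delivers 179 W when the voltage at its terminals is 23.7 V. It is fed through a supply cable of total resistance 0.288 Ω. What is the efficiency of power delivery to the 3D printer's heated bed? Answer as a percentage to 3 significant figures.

91.6 %

I = P / V = 179 / 23.7 = 7.553 A through the supply cable.
P_line = I² R_line = (7.553)² × 0.288 = 16.43 W
P_source = P_load + P_line = 179.0 + 16.43 = 195.4 W
η = P_load / P_source = 179.0 / 195.4 = 0.9159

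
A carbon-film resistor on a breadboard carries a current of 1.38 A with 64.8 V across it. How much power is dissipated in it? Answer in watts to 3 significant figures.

Both the voltage across and the current through the element are known, so P = V I applies directly.
P = 64.8 V × 1.380 A = 89.42 W

89.4 W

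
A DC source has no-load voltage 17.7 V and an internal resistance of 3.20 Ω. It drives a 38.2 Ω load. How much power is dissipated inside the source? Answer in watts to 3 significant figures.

0.585 W

Internal loss is I²r, with I set by the total series resistance r+R.
I = ε / (r + R) = 17.7 / (3.20 + 38.2) = 0.4275 A
P_int = I² r = (0.4275)² × 3.20 = 0.5849 W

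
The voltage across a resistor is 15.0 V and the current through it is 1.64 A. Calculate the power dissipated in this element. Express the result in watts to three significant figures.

24.6 W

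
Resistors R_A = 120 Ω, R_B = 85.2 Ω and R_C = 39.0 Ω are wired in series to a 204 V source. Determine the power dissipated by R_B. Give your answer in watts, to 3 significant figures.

59.5 W

Series elements share the same current, so find I first, then use P = I²R.
R_total = 120 + 85.2 + 39.0 = 244.2 Ω
I = V / R_total = 204 / 244.2 = 0.8354 A
P_R_B = I² × R_B = (0.8354)² × 85.2 = 59.46 W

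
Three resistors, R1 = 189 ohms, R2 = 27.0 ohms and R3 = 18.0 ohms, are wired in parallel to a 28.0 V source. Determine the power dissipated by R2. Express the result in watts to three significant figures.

29.0 W

Every branch has 28.0 V across it, so for R2 the power is simply V²/R.
P_R2 = V² / R2 = (28.0)² / 27.0 Ω = 29.04 W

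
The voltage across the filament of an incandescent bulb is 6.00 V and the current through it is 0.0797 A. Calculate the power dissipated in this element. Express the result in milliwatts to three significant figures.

Both the voltage across and the current through the element are known, so P = V I applies directly.
P = 6.00 V × 0.07970 A = 0.4782 W

478 mW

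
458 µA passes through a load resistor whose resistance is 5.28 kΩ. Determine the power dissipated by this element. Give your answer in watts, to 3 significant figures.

0.00111 W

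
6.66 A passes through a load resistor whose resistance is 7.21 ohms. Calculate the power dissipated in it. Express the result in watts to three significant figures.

320 W

With I and R stated, P = I²R applies in one step.
P = (6.660 A)² × 7.21 Ω = 319.8 W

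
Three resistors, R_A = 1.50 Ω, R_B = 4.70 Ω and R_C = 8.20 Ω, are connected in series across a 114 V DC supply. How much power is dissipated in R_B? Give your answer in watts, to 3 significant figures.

The current is common to all series resistors; compute it, then apply P = I²R for the target.
R_total = 1.50 + 4.70 + 8.20 = 14.40 Ω
I = V / R_total = 114 / 14.40 = 7.917 A
P_R_B = I² × R_B = (7.917)² × 4.70 = 294.6 W

295 W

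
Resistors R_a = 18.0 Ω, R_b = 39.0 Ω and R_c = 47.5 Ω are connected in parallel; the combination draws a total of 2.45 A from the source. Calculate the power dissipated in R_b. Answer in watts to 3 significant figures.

14.7 W

Only the total current is stated, so first find the parallel equivalent to get the voltage across the combination.
1/R_eq = 1/18.0 + 1/39.0 + 1/47.5 ⇒ R_eq = 9.780 Ω
V = I_total × R_eq = 2.450 × 9.780 = 23.96 V
P_R_b = V² / R_b = (23.96)² / 39.0 = 14.72 W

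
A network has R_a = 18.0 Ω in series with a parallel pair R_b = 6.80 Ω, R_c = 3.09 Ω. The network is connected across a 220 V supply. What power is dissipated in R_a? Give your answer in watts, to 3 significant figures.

Replace R_b and R_c with their parallel equivalent so the circuit becomes R_a in series with R_p.
R_p = (6.80×3.09)/(6.80+3.09) = 2.125 Ω
R_total = 18.0 + 2.125 = 20.12 Ω
I = V / R_total = 220 / 20.12 = 10.93 A
All the current flows through R_a; use P = I²R.
P_R_a = (10.93)² × 18.0 = 2151 W

2150 W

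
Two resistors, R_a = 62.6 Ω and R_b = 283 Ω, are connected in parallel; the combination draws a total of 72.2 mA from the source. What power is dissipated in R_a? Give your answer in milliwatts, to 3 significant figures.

The branches share the same voltage, but only the total current is given — find V from the equivalent resistance first.
1/R_eq = 1/62.6 + 1/283 ⇒ R_eq = 51.26 Ω
V = I_total × R_eq = 0.07220 × 51.26 = 3.701 V
P_R_a = V² / R_a = (3.701)² / 62.6 = 0.2188 W

219 mW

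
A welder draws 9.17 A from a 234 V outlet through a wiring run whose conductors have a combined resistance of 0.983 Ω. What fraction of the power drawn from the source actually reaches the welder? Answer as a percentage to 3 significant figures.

The wiring run carries the full 9.17 A.
P_line = I² R_line = (9.170)² × 0.983 = 82.66 W
P_source = V I = 234 × 9.170 = 2146 W; P_load = 2063 W
η = P_load / P_source = 2063 / 2146 = 0.9615

96.1 %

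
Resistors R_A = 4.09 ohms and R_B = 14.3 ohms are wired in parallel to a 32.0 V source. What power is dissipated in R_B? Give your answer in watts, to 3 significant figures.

71.6 W

R_B sits directly across the source, so P = V²/R with V = 32.0 V.
P_R_B = V² / R_B = (32.0)² / 14.3 Ω = 71.61 W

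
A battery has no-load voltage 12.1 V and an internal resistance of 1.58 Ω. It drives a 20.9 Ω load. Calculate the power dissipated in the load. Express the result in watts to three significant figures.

Load and internal resistance form a series loop — compute the loop current, then the load power via I²R.
I = ε / (r + R) = 12.1 / (1.58 + 20.9) = 0.5383 A
P_load = I² R = (0.5383)² × 20.9 = 6.055 W

6.06 W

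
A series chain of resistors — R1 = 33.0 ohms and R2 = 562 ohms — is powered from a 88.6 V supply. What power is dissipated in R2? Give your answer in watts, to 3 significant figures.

12.5 W

Since the resistors are in series they all carry the loop current I = V/R_total; the power in any one is I²R.
R_total = 33.0 + 562 = 595.0 Ω
I = V / R_total = 88.6 / 595.0 = 0.1489 A
P_R2 = I² × R2 = (0.1489)² × 562 = 12.46 W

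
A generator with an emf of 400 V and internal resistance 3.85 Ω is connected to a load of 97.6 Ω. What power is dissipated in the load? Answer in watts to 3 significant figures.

The internal resistance and the load are in series, so the same I flows through both; get I from ε/(r+R), then I²R for the load.
I = ε / (r + R) = 400 / (3.85 + 97.6) = 3.943 A
P_load = I² R = (3.943)² × 97.6 = 1517 W

1520 W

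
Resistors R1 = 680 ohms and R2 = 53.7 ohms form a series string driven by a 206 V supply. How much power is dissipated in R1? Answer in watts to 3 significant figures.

Every series element carries the same I. Get I from the total resistance, then P = I² × R1.
R_total = 680 + 53.7 = 733.7 Ω
I = V / R_total = 206 / 733.7 = 0.2808 A
P_R1 = I² × R1 = (0.2808)² × 680 = 53.61 W

53.6 W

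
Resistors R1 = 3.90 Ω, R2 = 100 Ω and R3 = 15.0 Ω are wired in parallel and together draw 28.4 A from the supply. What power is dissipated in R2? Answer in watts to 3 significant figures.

Only the total current is stated, so first find the parallel equivalent to get the voltage across the combination.
1/R_eq = 1/3.90 + 1/100 + 1/15.0 ⇒ R_eq = 3.002 Ω
V = I_total × R_eq = 28.40 × 3.002 = 85.27 V
P_R2 = V² / R2 = (85.27)² / 100 = 72.70 W

72.7 W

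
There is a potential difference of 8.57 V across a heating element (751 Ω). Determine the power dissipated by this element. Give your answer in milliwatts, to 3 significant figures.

97.8 mW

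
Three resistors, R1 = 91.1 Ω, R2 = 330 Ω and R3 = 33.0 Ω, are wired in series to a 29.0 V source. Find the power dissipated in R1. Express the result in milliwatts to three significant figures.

372 mW

The current is common to all series resistors; compute it, then apply P = I²R for the target.
R_total = 91.1 + 330 + 33.0 = 454.1 Ω
I = V / R_total = 29.0 / 454.1 = 0.06386 A
P_R1 = I² × R1 = (0.06386)² × 91.1 = 0.3715 W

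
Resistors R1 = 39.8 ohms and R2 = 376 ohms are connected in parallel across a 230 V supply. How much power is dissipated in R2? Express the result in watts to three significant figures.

Each parallel branch sees the full supply voltage, so P = V²/R applies directly to the target branch.
P_R2 = V² / R2 = (230)² / 376 Ω = 140.7 W

141 W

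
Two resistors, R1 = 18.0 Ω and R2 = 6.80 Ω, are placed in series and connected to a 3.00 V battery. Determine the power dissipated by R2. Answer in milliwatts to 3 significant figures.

Series elements share the same current, so find I first, then use P = I²R.
R_total = 18.0 + 6.80 = 24.80 Ω
I = V / R_total = 3.00 / 24.80 = 0.1210 A
P_R2 = I² × R2 = (0.1210)² × 6.80 = 0.09951 W

99.5 mW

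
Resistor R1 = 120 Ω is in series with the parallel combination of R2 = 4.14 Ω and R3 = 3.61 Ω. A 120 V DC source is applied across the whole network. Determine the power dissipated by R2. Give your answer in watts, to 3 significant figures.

0.870 W

Collapse R2‖R3 to a single equivalent, reducing the network to two series elements.
R_p = (4.14×3.61)/(4.14+3.61) = 1.928 Ω
R_total = 120 + 1.928 = 121.9 Ω
I = V / R_total = 120 / 121.9 = 0.9842 A
Voltage across the parallel pair: V_p = I × R_p = 0.9842 × 1.928 = 1.898 V
R2 sees V_p directly, so P = V_p² / R2.
P_R2 = (1.898)² / 4.14 = 0.8701 W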